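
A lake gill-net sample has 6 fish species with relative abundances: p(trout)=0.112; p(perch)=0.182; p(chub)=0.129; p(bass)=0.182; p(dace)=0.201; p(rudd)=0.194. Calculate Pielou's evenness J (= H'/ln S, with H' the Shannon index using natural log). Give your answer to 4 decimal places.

0.9880

H' = −Σ pᵢ ln pᵢ = −((-0.245197) + (-0.310082) + (-0.264185) + (-0.310082) + (-0.322495) + (-0.318140)) = 1.770180 (working shown to 6 dp, full precision carried).
With S = 6 species, ln S = 1.791759, so J = 1.770180/1.791759 = 0.987956, i.e. 0.9880 to 4 decimal places.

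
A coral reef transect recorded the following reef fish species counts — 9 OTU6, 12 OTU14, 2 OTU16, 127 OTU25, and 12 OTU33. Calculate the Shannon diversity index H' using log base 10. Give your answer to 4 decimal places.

Total N = 9+12+2+127+12 = 162, so the proportions are 0.055556, 0.074074, 0.012346, 0.783951, 0.074074 (working shown to 6 dp, full precision carried).
Each pᵢ log₁₀ pᵢ term: 0.055556×(-1.255273)=-0.069737, 0.074074×(-1.130334)=-0.083728, 0.012346×(-1.908485)=-0.023562, 0.783951×(-0.105711)=-0.082872, 0.074074×(-1.130334)=-0.083728.
Sum = -0.343628, so H' = 0.3436.

0.3436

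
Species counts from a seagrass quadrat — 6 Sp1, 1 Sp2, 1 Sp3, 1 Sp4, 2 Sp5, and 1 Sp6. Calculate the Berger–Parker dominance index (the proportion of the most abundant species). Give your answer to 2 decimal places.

0.50

Total N = 6+1+1+1+2+1 = 12, so the proportions are 0.5, 0.0833, 0.0833, 0.0833, 0.1667, 0.0833 (working shown to 4 dp, full precision carried).
The largest proportion is 0.5, i.e. d = 0.50 to 2 decimal places.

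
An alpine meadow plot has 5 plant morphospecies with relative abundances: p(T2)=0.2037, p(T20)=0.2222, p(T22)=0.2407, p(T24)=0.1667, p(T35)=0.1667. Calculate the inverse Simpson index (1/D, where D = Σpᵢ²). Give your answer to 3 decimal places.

D = 0.2037² + 0.2222² + 0.2407² + 0.1667² + 0.1667² = 0.0414937 + 0.0493728 + 0.0579365 + 0.0277889 + 0.0277889 = 0.2043808 (working shown to 7 dp, full precision carried).
So 1/D = 4.89283, i.e. 4.893 to 3 decimal places.

4.893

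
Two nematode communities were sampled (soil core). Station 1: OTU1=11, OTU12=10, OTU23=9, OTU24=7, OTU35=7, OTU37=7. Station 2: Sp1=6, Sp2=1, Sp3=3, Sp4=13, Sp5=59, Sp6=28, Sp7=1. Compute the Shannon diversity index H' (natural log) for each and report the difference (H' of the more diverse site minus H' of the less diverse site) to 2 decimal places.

0.50

Station 1: N=51, proportions 0.21569, 0.19608, 0.17647, 0.13725, 0.13725, 0.13725, giving H' = 1.77414 (working shown to 5 dp, full precision carried).
Station 2: N=111, proportions 0.05405, 0.00901, 0.02703, 0.11712, 0.53153, 0.25225, 0.00901, giving H' = 1.27469.
Difference = |1.77414 − 1.27469| = 0.49945, i.e. 0.50 to 2 decimal places.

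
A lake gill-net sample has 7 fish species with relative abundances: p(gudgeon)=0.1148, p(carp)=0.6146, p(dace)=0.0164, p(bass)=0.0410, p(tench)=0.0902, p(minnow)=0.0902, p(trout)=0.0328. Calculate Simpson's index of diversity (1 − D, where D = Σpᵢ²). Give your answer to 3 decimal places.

0.590

D = 0.1148² + 0.6146² + 0.0164² + 0.041² + 0.0902² + 0.0902² + 0.0328² = 0.01318 + 0.37773 + 0.00027 + 0.00168 + 0.00814 + 0.00814 + 0.00108 = 0.41021 (working shown to 5 dp, full precision carried).
So 1 − D = 0.58979, i.e. 0.590 to 3 decimal places.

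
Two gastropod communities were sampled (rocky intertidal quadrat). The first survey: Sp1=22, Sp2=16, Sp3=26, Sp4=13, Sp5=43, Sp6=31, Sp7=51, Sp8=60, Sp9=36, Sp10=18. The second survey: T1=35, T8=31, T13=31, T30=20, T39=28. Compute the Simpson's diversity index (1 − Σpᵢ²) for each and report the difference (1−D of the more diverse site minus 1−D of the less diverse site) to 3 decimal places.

0.084

The first survey: N=316, proportions 0.06962, 0.050633, 0.082278, 0.041139, 0.136076, 0.098101, 0.161392, 0.189873, 0.113924, 0.056962, giving 1−D = 0.877664 (working shown to 6 dp, full precision carried).
The second survey: N=145, proportions 0.241379, 0.213793, 0.213793, 0.137931, 0.193103, giving 1−D = 0.794007.
Difference = |0.877664 − 0.794007| = 0.083657, i.e. 0.084 to 3 decimal places.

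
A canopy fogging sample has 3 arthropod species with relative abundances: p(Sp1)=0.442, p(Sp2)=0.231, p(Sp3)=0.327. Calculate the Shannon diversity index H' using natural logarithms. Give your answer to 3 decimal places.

Each pᵢ ln pᵢ term (working shown to 5 dp, full precision carried): 0.442×(-0.81645)=-0.36087, 0.231×(-1.46534)=-0.33849, 0.327×(-1.11780)=-0.36552.
Sum = -1.06488, so H' = 1.065.

1.065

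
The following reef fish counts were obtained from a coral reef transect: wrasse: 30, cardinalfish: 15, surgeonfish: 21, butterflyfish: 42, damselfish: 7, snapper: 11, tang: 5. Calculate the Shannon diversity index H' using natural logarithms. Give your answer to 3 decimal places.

Total N = 30+15+21+42+7+11+5 = 131, so the proportions are 0.22901, 0.1145, 0.16031, 0.32061, 0.05344, 0.08397, 0.03817 (working shown to 5 dp, full precision carried).
Each pᵢ ln pᵢ term: 0.22901×(-1.47400)=-0.33756, 0.1145×(-2.16715)=-0.24815, 0.16031×(-1.83067)=-0.29347, 0.32061×(-1.13753)=-0.36470, 0.05344×(-2.92929)=-0.15653, 0.08397×(-2.47730)=-0.20802, 0.03817×(-3.26576)=-0.12465.
Sum = -1.73307, so H' = 1.733.

1.733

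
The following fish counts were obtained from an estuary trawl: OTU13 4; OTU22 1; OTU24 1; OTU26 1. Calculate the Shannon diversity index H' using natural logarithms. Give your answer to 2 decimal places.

1.15

Total N = 4+1+1+1 = 7, so the proportions are 0.5714, 0.1429, 0.1429, 0.1429 (working shown to 4 dp, full precision carried).
Each pᵢ ln pᵢ term: 0.5714×(-0.5596)=-0.3198, 0.1429×(-1.9459)=-0.2780, 0.1429×(-1.9459)=-0.2780, 0.1429×(-1.9459)=-0.2780.
Sum = -1.1537, so H' = 1.15.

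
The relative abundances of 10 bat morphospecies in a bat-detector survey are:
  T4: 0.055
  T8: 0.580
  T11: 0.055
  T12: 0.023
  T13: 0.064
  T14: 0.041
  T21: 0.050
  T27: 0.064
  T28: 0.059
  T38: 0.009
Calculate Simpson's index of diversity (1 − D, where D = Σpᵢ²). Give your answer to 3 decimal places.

D = 0.055² + 0.58² + 0.055² + 0.023² + 0.064² + 0.041² + 0.05² + 0.064² + 0.059² + 0.009² = 0.00302 + 0.33640 + 0.00302 + 0.00053 + 0.00410 + 0.00168 + 0.00250 + 0.00410 + 0.00348 + 0.00008 = 0.35891 (working shown to 5 dp, full precision carried).
So 1 − D = 0.64109, i.e. 0.641 to 3 decimal places.

0.641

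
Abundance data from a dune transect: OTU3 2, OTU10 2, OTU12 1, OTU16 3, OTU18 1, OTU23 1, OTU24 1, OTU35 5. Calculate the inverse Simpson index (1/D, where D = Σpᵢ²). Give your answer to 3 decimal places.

Total N = 2+2+1+3+1+1+1+5 = 16, so the proportions are 0.125, 0.125, 0.0625, 0.1875, 0.0625, 0.0625, 0.0625, 0.3125 (working shown to 7 dp, full precision carried).
D = 0.125² + 0.125² + 0.0625² + 0.1875² + 0.0625² + 0.0625² + 0.0625² + 0.3125² = 0.0156250 + 0.0156250 + 0.0039062 + 0.0351562 + 0.0039062 + 0.0039062 + 0.0039062 + 0.0976562 = 0.1796875.
So 1/D = 5.56522, i.e. 5.565 to 3 decimal places.

5.565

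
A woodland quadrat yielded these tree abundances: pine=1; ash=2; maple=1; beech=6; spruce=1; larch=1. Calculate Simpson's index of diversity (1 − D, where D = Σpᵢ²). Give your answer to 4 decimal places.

Total N = 1+2+1+6+1+1 = 12, so the proportions are 0.083333, 0.166667, 0.083333, 0.5, 0.083333, 0.083333 (working shown to 6 dp, full precision carried).
D = 0.083333² + 0.166667² + 0.083333² + 0.5² + 0.083333² + 0.083333² = 0.006944 + 0.027778 + 0.006944 + 0.250000 + 0.006944 + 0.006944 = 0.305556.
So 1 − D = 0.694444, i.e. 0.6944 to 4 decimal places.

0.6944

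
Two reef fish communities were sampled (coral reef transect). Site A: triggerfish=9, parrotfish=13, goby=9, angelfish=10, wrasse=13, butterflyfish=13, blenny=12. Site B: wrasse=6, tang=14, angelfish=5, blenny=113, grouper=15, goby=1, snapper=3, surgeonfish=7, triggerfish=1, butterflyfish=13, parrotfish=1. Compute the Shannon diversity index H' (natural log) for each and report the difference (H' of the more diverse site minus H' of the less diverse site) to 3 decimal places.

Site A: N=79, proportions 0.11392, 0.16456, 0.11392, 0.12658, 0.16456, 0.16456, 0.1519, giving H' = 1.93365 (working shown to 5 dp, full precision carried).
Site B: N=179, proportions 0.03352, 0.07821, 0.02793, 0.63128, 0.0838, 0.00559, 0.01676, 0.03911, 0.00559, 0.07263, 0.00559, giving H' = 1.38391.
Difference = |1.93365 − 1.38391| = 0.54974, i.e. 0.550 to 3 decimal places.

0.550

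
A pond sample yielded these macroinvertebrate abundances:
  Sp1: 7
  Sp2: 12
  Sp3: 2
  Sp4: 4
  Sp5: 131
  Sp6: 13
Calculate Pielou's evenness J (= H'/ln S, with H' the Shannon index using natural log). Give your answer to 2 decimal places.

0.48

Total N = 7+12+2+4+131+13 = 169, so the proportions are 0.0414, 0.071, 0.0118, 0.0237, 0.7751, 0.0769 (working shown to 4 dp, full precision carried).
H' = −Σ pᵢ ln pᵢ = −((-0.1319) + (-0.1878) + (-0.0525) + (-0.0886) + (-0.1974) + (-0.1973)) = 0.8555.
With S = 6 species, ln S = 1.7918, so J = 0.8555/1.7918 = 0.4775, i.e. 0.48 to 2 decimal places.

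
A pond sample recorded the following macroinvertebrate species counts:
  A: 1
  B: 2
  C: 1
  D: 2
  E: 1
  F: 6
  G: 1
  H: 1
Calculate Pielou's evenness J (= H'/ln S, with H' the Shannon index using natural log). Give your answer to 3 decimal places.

Total N = 1+2+1+2+1+6+1+1 = 15, so the proportions are 0.06667, 0.13333, 0.06667, 0.13333, 0.06667, 0.4, 0.06667, 0.06667 (working shown to 5 dp, full precision carried).
H' = −Σ pᵢ ln pᵢ = −((-0.18054) + (-0.26865) + (-0.18054) + (-0.26865) + (-0.18054) + (-0.36652) + (-0.18054) + (-0.18054)) = 1.80651.
With S = 8 species, ln S = 2.07944, so J = 1.80651/2.07944 = 0.86875, i.e. 0.869 to 3 decimal places.

0.869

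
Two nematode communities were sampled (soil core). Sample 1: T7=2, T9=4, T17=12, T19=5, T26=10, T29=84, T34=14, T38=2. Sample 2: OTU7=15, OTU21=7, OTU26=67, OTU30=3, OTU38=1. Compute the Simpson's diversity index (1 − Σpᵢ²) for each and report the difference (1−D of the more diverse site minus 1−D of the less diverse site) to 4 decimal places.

0.1253

Sample 1: N=133, proportions 0.0150376, 0.0300752, 0.0902256, 0.037594, 0.075188, 0.6315789, 0.1052632, 0.0150376, giving 1−D = 0.5734637 (working shown to 7 dp, full precision carried).
Sample 2: N=93, proportions 0.1612903, 0.0752688, 0.7204301, 0.0322581, 0.0107527, giving 1−D = 0.4481443.
Difference = |0.5734637 − 0.4481443| = 0.1253194, i.e. 0.1253 to 4 decimal places.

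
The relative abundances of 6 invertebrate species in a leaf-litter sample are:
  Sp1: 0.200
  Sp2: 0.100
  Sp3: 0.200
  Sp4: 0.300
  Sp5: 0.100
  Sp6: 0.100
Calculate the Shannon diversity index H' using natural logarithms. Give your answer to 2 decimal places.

Each pᵢ ln pᵢ term (working shown to 4 dp, full precision carried): 0.2×(-1.6094)=-0.3219, 0.1×(-2.3026)=-0.2303, 0.2×(-1.6094)=-0.3219, 0.3×(-1.2040)=-0.3612, 0.1×(-2.3026)=-0.2303, 0.1×(-2.3026)=-0.2303.
Sum = -1.6957, so H' = 1.70.

1.70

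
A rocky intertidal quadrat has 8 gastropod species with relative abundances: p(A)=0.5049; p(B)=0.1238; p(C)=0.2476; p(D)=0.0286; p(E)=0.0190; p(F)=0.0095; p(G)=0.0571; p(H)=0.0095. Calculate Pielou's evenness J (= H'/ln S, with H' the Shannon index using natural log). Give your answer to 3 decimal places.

H' = −Σ pᵢ ln pᵢ = −((-0.34505) + (-0.25863) + (-0.34563) + (-0.10165) + (-0.07530) + (-0.04424) + (-0.16347) + (-0.04424)) = 1.37821 (working shown to 5 dp, full precision carried).
With S = 8 species, ln S = 2.07944, so J = 1.37821/2.07944 = 0.66278, i.e. 0.663 to 3 decimal places.

0.663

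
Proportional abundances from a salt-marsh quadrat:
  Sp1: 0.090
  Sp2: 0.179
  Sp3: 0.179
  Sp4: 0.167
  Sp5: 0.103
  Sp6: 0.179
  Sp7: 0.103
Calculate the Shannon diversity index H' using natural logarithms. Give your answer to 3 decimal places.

1.908

Each pᵢ ln pᵢ term (working shown to 5 dp, full precision carried): 0.09×(-2.40795)=-0.21672, 0.179×(-1.72037)=-0.30795, 0.179×(-1.72037)=-0.30795, 0.167×(-1.78976)=-0.29889, 0.103×(-2.27303)=-0.23412, 0.179×(-1.72037)=-0.30795, 0.103×(-2.27303)=-0.23412.
Sum = -1.90769, so H' = 1.908.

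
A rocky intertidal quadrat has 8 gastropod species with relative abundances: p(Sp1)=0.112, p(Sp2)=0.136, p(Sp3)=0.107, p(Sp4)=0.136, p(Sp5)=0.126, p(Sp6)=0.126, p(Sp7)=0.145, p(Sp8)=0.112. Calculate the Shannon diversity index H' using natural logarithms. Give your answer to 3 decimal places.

2.074

Each pᵢ ln pᵢ term (working shown to 5 dp, full precision carried): 0.112×(-2.18926)=-0.24520, 0.136×(-1.99510)=-0.27133, 0.107×(-2.23493)=-0.23914, 0.136×(-1.99510)=-0.27133, 0.126×(-2.07147)=-0.26101, 0.126×(-2.07147)=-0.26101, 0.145×(-1.93102)=-0.28000, 0.112×(-2.18926)=-0.24520.
Sum = -2.07421, so H' = 2.074.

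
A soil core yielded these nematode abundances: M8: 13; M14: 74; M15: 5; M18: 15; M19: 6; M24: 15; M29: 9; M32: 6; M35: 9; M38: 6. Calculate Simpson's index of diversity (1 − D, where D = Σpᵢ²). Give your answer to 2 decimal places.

0.74

Total N = 13+74+5+15+6+15+9+6+9+6 = 158, so the proportions are 0.0823, 0.4684, 0.0316, 0.0949, 0.038, 0.0949, 0.057, 0.038, 0.057, 0.038 (working shown to 4 dp, full precision carried).
D = 0.0823² + 0.4684² + 0.0316² + 0.0949² + 0.038² + 0.0949² + 0.057² + 0.038² + 0.057² + 0.038² = 0.0068 + 0.2194 + 0.0010 + 0.0090 + 0.0014 + 0.0090 + 0.0032 + 0.0014 + 0.0032 + 0.0014 = 0.2560.
So 1 − D = 0.7440, i.e. 0.74 to 2 decimal places.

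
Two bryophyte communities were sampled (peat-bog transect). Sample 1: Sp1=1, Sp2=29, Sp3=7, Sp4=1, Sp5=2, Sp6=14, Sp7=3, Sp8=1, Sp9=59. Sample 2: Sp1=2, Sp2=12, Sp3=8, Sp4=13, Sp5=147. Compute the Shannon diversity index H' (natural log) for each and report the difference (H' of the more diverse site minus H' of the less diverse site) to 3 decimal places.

0.672

Sample 1: N=117, proportions 0.00855, 0.24786, 0.05983, 0.00855, 0.01709, 0.11966, 0.02564, 0.00855, 0.50427, giving H' = 1.39913 (working shown to 5 dp, full precision carried).
Sample 2: N=182, proportions 0.01099, 0.06593, 0.04396, 0.07143, 0.80769, giving H' = 0.72720.
Difference = |1.39913 − 0.72720| = 0.67193, i.e. 0.672 to 3 decimal places.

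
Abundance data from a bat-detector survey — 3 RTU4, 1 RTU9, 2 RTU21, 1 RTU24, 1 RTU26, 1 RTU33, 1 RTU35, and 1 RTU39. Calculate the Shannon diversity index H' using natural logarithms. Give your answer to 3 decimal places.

1.972

Total N = 3+1+2+1+1+1+1+1 = 11, so the proportions are 0.27273, 0.09091, 0.18182, 0.09091, 0.09091, 0.09091, 0.09091, 0.09091 (working shown to 5 dp, full precision carried).
Each pᵢ ln pᵢ term: 0.27273×(-1.29928)=-0.35435, 0.09091×(-2.39790)=-0.21799, 0.18182×(-1.70475)=-0.30995, 0.09091×(-2.39790)=-0.21799, 0.09091×(-2.39790)=-0.21799, 0.09091×(-2.39790)=-0.21799, 0.09091×(-2.39790)=-0.21799, 0.09091×(-2.39790)=-0.21799.
Sum = -1.97225, so H' = 1.972.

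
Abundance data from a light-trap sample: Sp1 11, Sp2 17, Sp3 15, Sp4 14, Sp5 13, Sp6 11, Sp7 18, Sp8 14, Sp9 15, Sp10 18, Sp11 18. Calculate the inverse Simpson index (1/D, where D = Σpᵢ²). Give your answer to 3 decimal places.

Total N = 11+17+15+14+13+11+18+14+15+18+18 = 164, so the proportions are 0.06707317, 0.10365854, 0.09146341, 0.08536585, 0.07926829, 0.06707317, 0.1097561, 0.08536585, 0.09146341, 0.1097561, 0.1097561 (working shown to 8 dp, full precision carried).
D = 0.06707317² + 0.10365854² + 0.09146341² + 0.08536585² + 0.07926829² + 0.06707317² + 0.1097561² + 0.08536585² + 0.09146341² + 0.1097561² + 0.1097561² = 0.00449881 + 0.01074509 + 0.00836556 + 0.00728733 + 0.00628346 + 0.00449881 + 0.01204640 + 0.00728733 + 0.00836556 + 0.01204640 + 0.01204640 = 0.09347115.
So 1/D = 10.69849, i.e. 10.698 to 3 decimal places.

10.698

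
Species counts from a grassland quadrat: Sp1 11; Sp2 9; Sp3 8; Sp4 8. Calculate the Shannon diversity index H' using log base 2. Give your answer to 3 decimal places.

Total N = 11+9+8+8 = 36, so the proportions are 0.30556, 0.25, 0.22222, 0.22222 (working shown to 5 dp, full precision carried).
Each pᵢ log₂ pᵢ term: 0.30556×(-1.71049)=-0.52265, 0.25×(-2.00000)=-0.50000, 0.22222×(-2.16993)=-0.48221, 0.22222×(-2.16993)=-0.48221.
Sum = -1.98706, so H' = 1.987.

1.987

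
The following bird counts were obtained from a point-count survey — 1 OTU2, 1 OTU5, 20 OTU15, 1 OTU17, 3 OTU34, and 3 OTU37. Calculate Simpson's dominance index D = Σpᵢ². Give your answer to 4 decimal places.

Total N = 1+1+20+1+3+3 = 29, so the proportions are 0.034483, 0.034483, 0.689655, 0.034483, 0.103448, 0.103448 (working shown to 6 dp, full precision carried).
D = 0.034483² + 0.034483² + 0.689655² + 0.034483² + 0.103448² + 0.103448² = 0.001189 + 0.001189 + 0.475624 + 0.001189 + 0.010702 + 0.010702 = 0.500595.
To 4 decimal places, D = 0.5006.

0.5006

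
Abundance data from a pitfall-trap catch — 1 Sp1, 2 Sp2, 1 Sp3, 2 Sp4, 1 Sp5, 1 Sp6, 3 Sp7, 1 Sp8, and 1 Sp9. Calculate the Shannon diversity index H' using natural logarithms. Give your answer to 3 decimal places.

2.098

Total N = 1+2+1+2+1+1+3+1+1 = 13, so the proportions are 0.07692, 0.15385, 0.07692, 0.15385, 0.07692, 0.07692, 0.23077, 0.07692, 0.07692 (working shown to 5 dp, full precision carried).
Each pᵢ ln pᵢ term: 0.07692×(-2.56495)=-0.19730, 0.15385×(-1.87180)=-0.28797, 0.07692×(-2.56495)=-0.19730, 0.15385×(-1.87180)=-0.28797, 0.07692×(-2.56495)=-0.19730, 0.07692×(-2.56495)=-0.19730, 0.23077×(-1.46634)=-0.33839, 0.07692×(-2.56495)=-0.19730, 0.07692×(-2.56495)=-0.19730.
Sum = -2.09815, so H' = 2.098.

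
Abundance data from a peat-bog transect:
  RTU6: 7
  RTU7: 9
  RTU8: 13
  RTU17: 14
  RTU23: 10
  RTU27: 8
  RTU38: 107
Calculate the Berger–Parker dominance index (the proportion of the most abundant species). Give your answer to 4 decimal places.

Total N = 7+9+13+14+10+8+107 = 168, so the proportions are 0.041667, 0.053571, 0.077381, 0.083333, 0.059524, 0.047619, 0.636905 (working shown to 6 dp, full precision carried).
The largest proportion is 0.636905, i.e. d = 0.6369 to 4 decimal places.

0.6369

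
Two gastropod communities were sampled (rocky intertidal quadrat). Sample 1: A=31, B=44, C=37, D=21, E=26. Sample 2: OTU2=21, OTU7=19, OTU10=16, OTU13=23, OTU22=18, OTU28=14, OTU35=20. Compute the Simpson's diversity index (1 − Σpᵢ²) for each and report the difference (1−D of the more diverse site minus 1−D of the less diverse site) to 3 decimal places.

Sample 1: N=159, proportions 0.19497, 0.27673, 0.2327, 0.13208, 0.16352, giving 1−D = 0.78707 (working shown to 5 dp, full precision carried).
Sample 2: N=131, proportions 0.16031, 0.14504, 0.12214, 0.17557, 0.1374, 0.10687, 0.15267, giving 1−D = 0.85391.
Difference = |0.78707 − 0.85391| = 0.06684, i.e. 0.067 to 3 decimal places.

0.067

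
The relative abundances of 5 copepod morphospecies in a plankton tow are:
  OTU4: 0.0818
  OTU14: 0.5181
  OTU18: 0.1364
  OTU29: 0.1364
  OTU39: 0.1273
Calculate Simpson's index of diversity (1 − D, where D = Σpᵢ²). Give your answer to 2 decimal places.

D = 0.0818² + 0.5181² + 0.1364² + 0.1364² + 0.1273² = 0.0067 + 0.2684 + 0.0186 + 0.0186 + 0.0162 = 0.3285 (working shown to 4 dp, full precision carried).
So 1 − D = 0.6715, i.e. 0.67 to 2 decimal places.

0.67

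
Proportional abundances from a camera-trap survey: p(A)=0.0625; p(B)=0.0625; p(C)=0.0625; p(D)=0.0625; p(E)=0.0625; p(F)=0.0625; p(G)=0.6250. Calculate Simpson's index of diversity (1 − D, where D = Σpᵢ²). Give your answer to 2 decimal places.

0.59

D = 0.0625² + 0.0625² + 0.0625² + 0.0625² + 0.0625² + 0.0625² + 0.625² = 0.0039 + 0.0039 + 0.0039 + 0.0039 + 0.0039 + 0.0039 + 0.3906 = 0.4141 (working shown to 4 dp, full precision carried).
So 1 − D = 0.5859, i.e. 0.59 to 2 decimal places.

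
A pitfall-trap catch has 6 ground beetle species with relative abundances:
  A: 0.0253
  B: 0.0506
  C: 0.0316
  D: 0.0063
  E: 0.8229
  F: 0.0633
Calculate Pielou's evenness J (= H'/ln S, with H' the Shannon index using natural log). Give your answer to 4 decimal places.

0.4019

H' = −Σ pᵢ ln pᵢ = −((-0.093027) + (-0.150980) + (-0.109165) + (-0.031923) + (-0.160400) + (-0.174700)) = 0.720196 (working shown to 6 dp, full precision carried).
With S = 6 species, ln S = 1.791759, so J = 0.720196/1.791759 = 0.401949, i.e. 0.4019 to 4 decimal places.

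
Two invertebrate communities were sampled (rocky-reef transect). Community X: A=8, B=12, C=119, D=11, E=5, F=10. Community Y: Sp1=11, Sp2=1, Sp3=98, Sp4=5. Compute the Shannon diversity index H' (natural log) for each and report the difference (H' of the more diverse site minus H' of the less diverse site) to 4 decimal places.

Community X: N=165, proportions 0.048485, 0.072727, 0.721212, 0.066667, 0.030303, 0.060606, giving H' = 1.029461 (working shown to 6 dp, full precision carried).
Community Y: N=115, proportions 0.095652, 0.008696, 0.852174, 0.043478, giving H' = 0.538403.
Difference = |1.029461 − 0.538403| = 0.491058, i.e. 0.4911 to 4 decimal places.

0.4911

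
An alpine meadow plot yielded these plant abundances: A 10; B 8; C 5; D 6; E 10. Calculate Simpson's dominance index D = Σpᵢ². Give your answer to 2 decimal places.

Total N = 10+8+5+6+10 = 39, so the proportions are 0.2564, 0.2051, 0.1282, 0.1538, 0.2564 (working shown to 4 dp, full precision carried).
D = 0.2564² + 0.2051² + 0.1282² + 0.1538² + 0.2564² = 0.0657 + 0.0421 + 0.0164 + 0.0237 + 0.0657 = 0.2137.
To 2 decimal places, D = 0.21.

0.21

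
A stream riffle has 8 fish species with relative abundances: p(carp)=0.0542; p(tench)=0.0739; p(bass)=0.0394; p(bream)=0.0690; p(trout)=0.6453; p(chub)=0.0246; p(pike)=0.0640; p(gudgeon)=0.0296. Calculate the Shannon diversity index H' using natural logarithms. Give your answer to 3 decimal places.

1.316

Each pᵢ ln pᵢ term (working shown to 5 dp, full precision carried): 0.0542×(-2.91507)=-0.15800, 0.0739×(-2.60504)=-0.19251, 0.0394×(-3.23399)=-0.12742, 0.069×(-2.67365)=-0.18448, 0.6453×(-0.43804)=-0.28267, 0.0246×(-3.70501)=-0.09114, 0.064×(-2.74887)=-0.17593, 0.0296×(-3.51998)=-0.10419.
Sum = -1.31634, so H' = 1.316.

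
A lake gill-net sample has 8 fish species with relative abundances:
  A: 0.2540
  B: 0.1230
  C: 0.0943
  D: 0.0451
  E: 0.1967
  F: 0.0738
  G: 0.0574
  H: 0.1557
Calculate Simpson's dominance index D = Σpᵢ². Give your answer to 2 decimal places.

0.16

D = 0.254² + 0.123² + 0.0943² + 0.0451² + 0.1967² + 0.0738² + 0.0574² + 0.1557² = 0.0645 + 0.0151 + 0.0089 + 0.0020 + 0.0387 + 0.0054 + 0.0033 + 0.0242 = 0.1622 (working shown to 4 dp, full precision carried).
To 2 decimal places, D = 0.16.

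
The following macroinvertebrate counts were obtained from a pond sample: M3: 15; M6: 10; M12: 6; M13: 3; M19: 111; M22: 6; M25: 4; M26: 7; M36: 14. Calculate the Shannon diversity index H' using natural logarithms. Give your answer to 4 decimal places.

1.3789

Total N = 15+10+6+3+111+6+4+7+14 = 176, so the proportions are 0.085227, 0.056818, 0.034091, 0.017045, 0.630682, 0.034091, 0.022727, 0.039773, 0.079545 (working shown to 6 dp, full precision carried).
Each pᵢ ln pᵢ term: 0.085227×(-2.462434)=-0.209867, 0.056818×(-2.867899)=-0.162949, 0.034091×(-3.378725)=-0.115184, 0.017045×(-4.071872)=-0.069407, 0.630682×(-0.460954)=-0.290715, 0.034091×(-3.378725)=-0.115184, 0.022727×(-3.784190)=-0.086004, 0.039773×(-3.224574)=-0.128250, 0.079545×(-2.531427)=-0.201363.
Sum = -1.378923, so H' = 1.3789.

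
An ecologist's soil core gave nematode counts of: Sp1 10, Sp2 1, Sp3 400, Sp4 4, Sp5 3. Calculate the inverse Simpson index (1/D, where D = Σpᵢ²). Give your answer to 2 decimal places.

1.09

Total N = 10+1+400+4+3 = 418, so the proportions are 0.02392, 0.00239, 0.95694, 0.00957, 0.00718 (working shown to 5 dp, full precision carried).
D = 0.02392² + 0.00239² + 0.95694² + 0.00957² + 0.00718² = 0.00057 + 0.00001 + 0.91573 + 0.00009 + 0.00005 = 0.91645.
So 1/D = 1.0912, i.e. 1.09 to 2 decimal places.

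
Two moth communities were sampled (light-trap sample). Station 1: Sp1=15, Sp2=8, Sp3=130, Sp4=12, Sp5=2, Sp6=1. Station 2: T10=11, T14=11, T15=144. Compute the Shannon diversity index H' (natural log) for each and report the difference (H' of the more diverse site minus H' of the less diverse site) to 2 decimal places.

Station 1: N=168, proportions 0.08929, 0.04762, 0.77381, 0.07143, 0.0119, 0.00595, giving H' = 0.83086 (working shown to 5 dp, full precision carried).
Station 2: N=166, proportions 0.06627, 0.06627, 0.86747, giving H' = 0.48303.
Difference = |0.83086 − 0.48303| = 0.34783, i.e. 0.35 to 2 decimal places.

0.35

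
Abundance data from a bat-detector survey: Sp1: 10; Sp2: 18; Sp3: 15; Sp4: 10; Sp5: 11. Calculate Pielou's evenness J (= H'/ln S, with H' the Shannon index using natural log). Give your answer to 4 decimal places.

0.9814

Total N = 10+18+15+10+11 = 64, so the proportions are 0.15625, 0.28125, 0.234375, 0.15625, 0.171875 (working shown to 6 dp, full precision carried).
H' = −Σ pᵢ ln pᵢ = −((-0.290047) + (-0.356769) + (-0.340039) + (-0.290047) + (-0.302670)) = 1.579571.
With S = 5 species, ln S = 1.609438, so J = 1.579571/1.609438 = 0.981442, i.e. 0.9814 to 4 decimal places.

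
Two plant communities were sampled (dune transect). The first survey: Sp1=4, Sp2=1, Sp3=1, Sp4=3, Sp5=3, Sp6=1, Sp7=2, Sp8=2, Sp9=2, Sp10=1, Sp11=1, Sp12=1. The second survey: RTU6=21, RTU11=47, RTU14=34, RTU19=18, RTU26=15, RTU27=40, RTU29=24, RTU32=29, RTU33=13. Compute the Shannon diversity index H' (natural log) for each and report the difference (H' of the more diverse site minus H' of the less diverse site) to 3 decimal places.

0.236

The first survey: N=22, proportions 0.181818, 0.045455, 0.045455, 0.136364, 0.136364, 0.045455, 0.090909, 0.090909, 0.090909, 0.045455, 0.045455, 0.045455, giving H' = 2.350327 (working shown to 6 dp, full precision carried).
The second survey: N=241, proportions 0.087137, 0.195021, 0.141079, 0.074689, 0.062241, 0.165975, 0.099585, 0.120332, 0.053942, giving H' = 2.114423.
Difference = |2.350327 − 2.114423| = 0.235904, i.e. 0.236 to 3 decimal places.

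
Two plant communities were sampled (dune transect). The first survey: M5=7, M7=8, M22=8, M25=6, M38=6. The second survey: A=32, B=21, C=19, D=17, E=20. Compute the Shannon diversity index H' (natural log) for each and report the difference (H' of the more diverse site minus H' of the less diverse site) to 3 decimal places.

0.019

The first survey: N=35, proportions 0.2, 0.22857, 0.22857, 0.17143, 0.17143, giving H' = 1.60125 (working shown to 5 dp, full precision carried).
The second survey: N=109, proportions 0.29358, 0.19266, 0.17431, 0.15596, 0.18349, giving H' = 1.58252.
Difference = |1.60125 − 1.58252| = 0.01873, i.e. 0.019 to 3 decimal places.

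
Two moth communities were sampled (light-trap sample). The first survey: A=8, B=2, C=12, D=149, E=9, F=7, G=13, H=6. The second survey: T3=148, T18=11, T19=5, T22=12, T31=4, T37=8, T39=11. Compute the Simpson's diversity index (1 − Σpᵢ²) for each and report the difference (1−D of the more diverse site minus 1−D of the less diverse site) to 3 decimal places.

0.029

The first survey: N=206, proportions 0.038835, 0.009709, 0.058252, 0.723301, 0.043689, 0.033981, 0.063107, 0.029126, giving 1−D = 0.463946 (working shown to 6 dp, full precision carried).
The second survey: N=199, proportions 0.743719, 0.055276, 0.025126, 0.060302, 0.020101, 0.040201, 0.055276, giving 1−D = 0.434484.
Difference = |0.463946 − 0.434484| = 0.029462, i.e. 0.029 to 3 decimal places.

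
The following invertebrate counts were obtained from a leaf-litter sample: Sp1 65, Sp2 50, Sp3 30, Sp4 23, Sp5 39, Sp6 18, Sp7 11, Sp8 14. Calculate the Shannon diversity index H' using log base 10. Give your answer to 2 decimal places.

0.84

Total N = 65+50+30+23+39+18+11+14 = 250, so the proportions are 0.26, 0.2, 0.12, 0.092, 0.156, 0.072, 0.044, 0.056 (working shown to 4 dp, full precision carried).
Each pᵢ log₁₀ pᵢ term: 0.26×(-0.5850)=-0.1521, 0.2×(-0.6990)=-0.1398, 0.12×(-0.9208)=-0.1105, 0.092×(-1.0362)=-0.0953, 0.156×(-0.8069)=-0.1259, 0.072×(-1.1427)=-0.0823, 0.044×(-1.3565)=-0.0597, 0.056×(-1.2518)=-0.0701.
Sum = -0.8357, so H' = 0.84.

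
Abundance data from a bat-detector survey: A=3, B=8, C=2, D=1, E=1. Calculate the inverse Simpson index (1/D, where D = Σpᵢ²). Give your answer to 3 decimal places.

Total N = 3+8+2+1+1 = 15, so the proportions are 0.2, 0.533333, 0.133333, 0.066667, 0.066667 (working shown to 6 dp, full precision carried).
D = 0.2² + 0.533333² + 0.133333² + 0.066667² + 0.066667² = 0.040000 + 0.284444 + 0.017778 + 0.004444 + 0.004444 = 0.351111.
So 1/D = 2.84810, i.e. 2.848 to 3 decimal places.

2.848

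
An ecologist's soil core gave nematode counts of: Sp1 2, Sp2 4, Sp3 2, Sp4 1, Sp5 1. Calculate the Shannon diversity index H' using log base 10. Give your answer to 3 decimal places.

0.639

Total N = 2+4+2+1+1 = 10, so the proportions are 0.2, 0.4, 0.2, 0.1, 0.1 (working shown to 5 dp, full precision carried).
Each pᵢ log₁₀ pᵢ term: 0.2×(-0.69897)=-0.13979, 0.4×(-0.39794)=-0.15918, 0.2×(-0.69897)=-0.13979, 0.1×(-1.00000)=-0.10000, 0.1×(-1.00000)=-0.10000.
Sum = -0.63876, so H' = 0.639.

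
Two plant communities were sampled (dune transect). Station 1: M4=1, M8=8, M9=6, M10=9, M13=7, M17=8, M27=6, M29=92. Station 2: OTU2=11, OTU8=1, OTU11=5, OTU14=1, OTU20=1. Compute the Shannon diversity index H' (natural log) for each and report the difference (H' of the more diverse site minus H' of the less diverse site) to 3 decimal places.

0.107

Station 1: N=137, proportions 0.0073, 0.05839, 0.0438, 0.06569, 0.05109, 0.05839, 0.0438, 0.67153, giving H' = 1.23989 (working shown to 5 dp, full precision carried).
Station 2: N=19, proportions 0.57895, 0.05263, 0.26316, 0.05263, 0.05263, giving H' = 1.13265.
Difference = |1.23989 − 1.13265| = 0.10724, i.e. 0.107 to 3 decimal places.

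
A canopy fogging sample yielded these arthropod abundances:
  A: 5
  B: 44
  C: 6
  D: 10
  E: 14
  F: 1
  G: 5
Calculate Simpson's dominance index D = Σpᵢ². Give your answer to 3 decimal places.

Total N = 5+44+6+10+14+1+5 = 85, so the proportions are 0.05882, 0.51765, 0.07059, 0.11765, 0.16471, 0.01176, 0.05882 (working shown to 5 dp, full precision carried).
D = 0.05882² + 0.51765² + 0.07059² + 0.11765² + 0.16471² + 0.01176² + 0.05882² = 0.00346 + 0.26796 + 0.00498 + 0.01384 + 0.02713 + 0.00014 + 0.00346 = 0.32097.
To 3 decimal places, D = 0.321.

0.321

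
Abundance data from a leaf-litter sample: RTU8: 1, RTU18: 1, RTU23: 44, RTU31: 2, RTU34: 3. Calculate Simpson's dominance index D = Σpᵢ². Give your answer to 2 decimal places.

0.75

Total N = 1+1+44+2+3 = 51, so the proportions are 0.0196, 0.0196, 0.8627, 0.0392, 0.0588 (working shown to 4 dp, full precision carried).
D = 0.0196² + 0.0196² + 0.8627² + 0.0392² + 0.0588² = 0.0004 + 0.0004 + 0.7443 + 0.0015 + 0.0035 = 0.7501.
To 2 decimal places, D = 0.75.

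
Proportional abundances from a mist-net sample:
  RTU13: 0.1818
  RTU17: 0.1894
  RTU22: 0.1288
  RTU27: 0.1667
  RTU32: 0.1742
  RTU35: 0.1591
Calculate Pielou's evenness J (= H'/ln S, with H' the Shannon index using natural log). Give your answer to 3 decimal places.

0.996

H' = −Σ pᵢ ln pᵢ = −((-0.30994) + (-0.31514) + (-0.26397) + (-0.29865) + (-0.30442) + (-0.29246)) = 1.78460 (working shown to 5 dp, full precision carried).
With S = 6 species, ln S = 1.79176, so J = 1.78460/1.79176 = 0.99600, i.e. 0.996 to 3 decimal places.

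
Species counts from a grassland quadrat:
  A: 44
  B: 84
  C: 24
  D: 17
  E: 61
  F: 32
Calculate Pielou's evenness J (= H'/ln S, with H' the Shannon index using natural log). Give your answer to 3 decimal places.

0.925

Total N = 44+84+24+17+61+32 = 262, so the proportions are 0.16794, 0.32061, 0.0916, 0.06489, 0.23282, 0.12214 (working shown to 5 dp, full precision carried).
H' = −Σ pᵢ ln pᵢ = −((-0.29963) + (-0.36470) + (-0.21896) + (-0.17747) + (-0.33933) + (-0.25681)) = 1.65690.
With S = 6 species, ln S = 1.79176, so J = 1.65690/1.79176 = 0.92474, i.e. 0.925 to 3 decimal places.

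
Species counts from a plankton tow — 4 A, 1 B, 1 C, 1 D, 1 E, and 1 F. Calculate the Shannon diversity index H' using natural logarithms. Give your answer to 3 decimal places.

Total N = 4+1+1+1+1+1 = 9, so the proportions are 0.44444, 0.11111, 0.11111, 0.11111, 0.11111, 0.11111 (working shown to 5 dp, full precision carried).
Each pᵢ ln pᵢ term: 0.44444×(-0.81093)=-0.36041, 0.11111×(-2.19722)=-0.24414, 0.11111×(-2.19722)=-0.24414, 0.11111×(-2.19722)=-0.24414, 0.11111×(-2.19722)=-0.24414, 0.11111×(-2.19722)=-0.24414.
Sum = -1.58109, so H' = 1.581.

1.581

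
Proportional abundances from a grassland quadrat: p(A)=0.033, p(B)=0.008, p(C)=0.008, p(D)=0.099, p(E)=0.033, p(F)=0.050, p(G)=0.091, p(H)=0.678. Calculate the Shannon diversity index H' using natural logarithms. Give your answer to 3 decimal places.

1.163

Each pᵢ ln pᵢ term (working shown to 5 dp, full precision carried): 0.033×(-3.41125)=-0.11257, 0.008×(-4.82831)=-0.03863, 0.008×(-4.82831)=-0.03863, 0.099×(-2.31264)=-0.22895, 0.033×(-3.41125)=-0.11257, 0.05×(-2.99573)=-0.14979, 0.091×(-2.39690)=-0.21812, 0.678×(-0.38861)=-0.26348.
Sum = -1.16273, so H' = 1.163.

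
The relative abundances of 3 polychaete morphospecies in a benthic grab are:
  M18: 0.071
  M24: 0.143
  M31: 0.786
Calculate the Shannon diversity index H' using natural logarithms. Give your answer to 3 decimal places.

0.655

Each pᵢ ln pᵢ term (working shown to 5 dp, full precision carried): 0.071×(-2.64508)=-0.18780, 0.143×(-1.94491)=-0.27812, 0.786×(-0.24080)=-0.18927.
Sum = -0.65519, so H' = 0.655.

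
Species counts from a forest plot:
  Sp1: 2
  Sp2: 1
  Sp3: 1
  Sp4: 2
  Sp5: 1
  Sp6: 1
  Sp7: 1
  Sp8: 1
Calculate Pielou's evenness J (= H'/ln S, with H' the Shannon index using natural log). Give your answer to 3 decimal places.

Total N = 2+1+1+2+1+1+1+1 = 10, so the proportions are 0.2, 0.1, 0.1, 0.2, 0.1, 0.1, 0.1, 0.1 (working shown to 5 dp, full precision carried).
H' = −Σ pᵢ ln pᵢ = −((-0.32189) + (-0.23026) + (-0.23026) + (-0.32189) + (-0.23026) + (-0.23026) + (-0.23026) + (-0.23026)) = 2.02533.
With S = 8 species, ln S = 2.07944, so J = 2.02533/2.07944 = 0.97398, i.e. 0.974 to 3 decimal places.

0.974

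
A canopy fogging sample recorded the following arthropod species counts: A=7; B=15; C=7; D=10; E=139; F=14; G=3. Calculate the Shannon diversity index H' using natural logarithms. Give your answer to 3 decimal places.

1.083

Total N = 7+15+7+10+139+14+3 = 195, so the proportions are 0.0359, 0.07692, 0.0359, 0.05128, 0.71282, 0.07179, 0.01538 (working shown to 5 dp, full precision carried).
Each pᵢ ln pᵢ term: 0.0359×(-3.32709)=-0.11943, 0.07692×(-2.56495)=-0.19730, 0.0359×(-3.32709)=-0.11943, 0.05128×(-2.97041)=-0.15233, 0.71282×(-0.33853)=-0.24131, 0.07179×(-2.63394)=-0.18910, 0.01538×(-4.17439)=-0.06422.
Sum = -1.08313, so H' = 1.083.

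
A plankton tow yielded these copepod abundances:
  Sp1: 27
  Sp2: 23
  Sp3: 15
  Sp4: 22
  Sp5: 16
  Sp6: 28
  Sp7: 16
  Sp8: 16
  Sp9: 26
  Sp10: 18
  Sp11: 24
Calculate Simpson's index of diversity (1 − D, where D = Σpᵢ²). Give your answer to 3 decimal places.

Total N = 27+23+15+22+16+28+16+16+26+18+24 = 231, so the proportions are 0.11688, 0.09957, 0.06494, 0.09524, 0.06926, 0.12121, 0.06926, 0.06926, 0.11255, 0.07792, 0.1039 (working shown to 5 dp, full precision carried).
D = 0.11688² + 0.09957² + 0.06494² + 0.09524² + 0.06926² + 0.12121² + 0.06926² + 0.06926² + 0.11255² + 0.07792² + 0.1039² = 0.01366 + 0.00991 + 0.00422 + 0.00907 + 0.00480 + 0.01469 + 0.00480 + 0.00480 + 0.01267 + 0.00607 + 0.01079 = 0.09548.
So 1 − D = 0.90452, i.e. 0.905 to 3 decimal places.

0.905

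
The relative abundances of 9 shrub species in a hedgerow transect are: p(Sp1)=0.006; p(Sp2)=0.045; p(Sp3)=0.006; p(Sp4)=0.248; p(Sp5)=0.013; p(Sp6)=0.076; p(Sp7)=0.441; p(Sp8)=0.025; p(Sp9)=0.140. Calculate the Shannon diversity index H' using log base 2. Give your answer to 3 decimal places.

2.204

Each pᵢ log₂ pᵢ term (working shown to 5 dp, full precision carried): 0.006×(-7.38082)=-0.04428, 0.045×(-4.47393)=-0.20133, 0.006×(-7.38082)=-0.04428, 0.248×(-2.01159)=-0.49887, 0.013×(-6.26534)=-0.08145, 0.076×(-3.71786)=-0.28256, 0.441×(-1.18115)=-0.52089, 0.025×(-5.32193)=-0.13305, 0.14×(-2.83650)=-0.39711.
Sum = -2.20382, so H' = 2.204.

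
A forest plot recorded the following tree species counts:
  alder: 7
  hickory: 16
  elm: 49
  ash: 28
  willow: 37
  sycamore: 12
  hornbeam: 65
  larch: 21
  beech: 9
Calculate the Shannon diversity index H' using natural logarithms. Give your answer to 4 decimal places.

1.9707

Total N = 7+16+49+28+37+12+65+21+9 = 244, so the proportions are 0.028689, 0.065574, 0.20082, 0.114754, 0.151639, 0.04918, 0.266393, 0.086066, 0.036885 (working shown to 6 dp, full precision carried).
Each pᵢ ln pᵢ term: 0.028689×(-3.551258)=-0.101880, 0.065574×(-2.724580)=-0.178661, 0.20082×(-1.605348)=-0.322385, 0.114754×(-2.164964)=-0.248438, 0.151639×(-1.886250)=-0.286030, 0.04918×(-3.012262)=-0.148144, 0.266393×(-1.322781)=-0.352380, 0.086066×(-2.452646)=-0.211088, 0.036885×(-3.299944)=-0.121719.
Sum = -1.970727, so H' = 1.9707.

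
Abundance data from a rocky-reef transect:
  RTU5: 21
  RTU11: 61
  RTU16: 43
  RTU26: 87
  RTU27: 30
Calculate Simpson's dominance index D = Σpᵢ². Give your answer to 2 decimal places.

0.25

Total N = 21+61+43+87+30 = 242, so the proportions are 0.0868, 0.2521, 0.1777, 0.3595, 0.124 (working shown to 4 dp, full precision carried).
D = 0.0868² + 0.2521² + 0.1777² + 0.3595² + 0.124² = 0.0075 + 0.0635 + 0.0316 + 0.1292 + 0.0154 = 0.2473.
To 2 decimal places, D = 0.25.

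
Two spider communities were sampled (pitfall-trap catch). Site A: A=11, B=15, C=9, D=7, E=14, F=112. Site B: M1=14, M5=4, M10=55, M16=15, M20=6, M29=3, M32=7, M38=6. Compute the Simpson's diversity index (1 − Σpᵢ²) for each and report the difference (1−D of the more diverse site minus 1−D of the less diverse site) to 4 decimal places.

0.1714

Site A: N=168, proportions 0.065476, 0.089286, 0.053571, 0.041667, 0.083333, 0.666667, giving 1−D = 0.531746 (working shown to 6 dp, full precision carried).
Site B: N=110, proportions 0.127273, 0.036364, 0.5, 0.136364, 0.054545, 0.027273, 0.063636, 0.054545, giving 1−D = 0.703140.
Difference = |0.531746 − 0.703140| = 0.171394, i.e. 0.1714 to 4 decimal places.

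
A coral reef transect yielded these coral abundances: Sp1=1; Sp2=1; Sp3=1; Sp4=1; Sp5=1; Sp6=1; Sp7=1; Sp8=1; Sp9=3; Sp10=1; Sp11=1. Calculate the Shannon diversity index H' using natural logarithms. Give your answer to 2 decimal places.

Total N = 1+1+1+1+1+1+1+1+3+1+1 = 13, so the proportions are 0.0769, 0.0769, 0.0769, 0.0769, 0.0769, 0.0769, 0.0769, 0.0769, 0.2308, 0.0769, 0.0769 (working shown to 4 dp, full precision carried).
Each pᵢ ln pᵢ term: 0.0769×(-2.5649)=-0.1973, 0.0769×(-2.5649)=-0.1973, 0.0769×(-2.5649)=-0.1973, 0.0769×(-2.5649)=-0.1973, 0.0769×(-2.5649)=-0.1973, 0.0769×(-2.5649)=-0.1973, 0.0769×(-2.5649)=-0.1973, 0.0769×(-2.5649)=-0.1973, 0.2308×(-1.4663)=-0.3384, 0.0769×(-2.5649)=-0.1973, 0.0769×(-2.5649)=-0.1973.
Sum = -2.3114, so H' = 2.31.

2.31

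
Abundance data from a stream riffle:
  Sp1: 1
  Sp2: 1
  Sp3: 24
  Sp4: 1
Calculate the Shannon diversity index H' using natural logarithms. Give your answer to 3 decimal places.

Total N = 1+1+24+1 = 27, so the proportions are 0.03704, 0.03704, 0.88889, 0.03704 (working shown to 5 dp, full precision carried).
Each pᵢ ln pᵢ term: 0.03704×(-3.29584)=-0.12207, 0.03704×(-3.29584)=-0.12207, 0.88889×(-0.11778)=-0.10470, 0.03704×(-3.29584)=-0.12207.
Sum = -0.47090, so H' = 0.471.

0.471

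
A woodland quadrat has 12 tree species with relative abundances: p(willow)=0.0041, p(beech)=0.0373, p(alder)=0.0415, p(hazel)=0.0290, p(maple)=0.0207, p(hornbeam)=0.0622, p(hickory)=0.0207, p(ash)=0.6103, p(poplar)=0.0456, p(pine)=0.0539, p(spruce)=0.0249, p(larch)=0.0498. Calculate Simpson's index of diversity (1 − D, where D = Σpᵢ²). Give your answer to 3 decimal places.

0.611

D = 0.0041² + 0.0373² + 0.0415² + 0.029² + 0.0207² + 0.0622² + 0.0207² + 0.6103² + 0.0456² + 0.0539² + 0.0249² + 0.0498² = 0.00002 + 0.00139 + 0.00172 + 0.00084 + 0.00043 + 0.00387 + 0.00043 + 0.37247 + 0.00208 + 0.00291 + 0.00062 + 0.00248 = 0.38925 (working shown to 5 dp, full precision carried).
So 1 − D = 0.61075, i.e. 0.611 to 3 decimal places.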